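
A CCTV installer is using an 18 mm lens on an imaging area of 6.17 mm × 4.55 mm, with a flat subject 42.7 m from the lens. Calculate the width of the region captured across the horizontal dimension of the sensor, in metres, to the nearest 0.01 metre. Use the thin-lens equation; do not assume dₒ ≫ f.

dₒ: 42.7 m = 42700 mm.
Similar triangles through the lens centre give W/dₒ = w/dᵢ; with 1/f = 1/dₒ + 1/dᵢ this gives W = w·(dₒ − f)/f.
W = 6.17 mm × (42700 − 18) / 18 = 6.17 × 2371.2222 ≈ 14630.441 mm = 14.6304 m.

14.63 m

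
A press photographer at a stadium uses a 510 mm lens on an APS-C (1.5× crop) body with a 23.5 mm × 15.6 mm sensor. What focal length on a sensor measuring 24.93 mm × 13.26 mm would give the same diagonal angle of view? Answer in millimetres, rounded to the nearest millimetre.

511 mm

Sensor diagonal = √(23.5² + 15.6²) = √795.6100 ≈ 28.2066 mm.
Sensor diagonal = √(24.93² + 13.26²) = √797.3325 ≈ 28.2371 mm.
Equal angle of view means equal diagonal/f ratio, so f₂ = f₁ · (diagonal₂/diagonal₁) = 510 × 28.2371/28.2066.
f₂ = 510 × 1.00108 ≈ 510.552 mm.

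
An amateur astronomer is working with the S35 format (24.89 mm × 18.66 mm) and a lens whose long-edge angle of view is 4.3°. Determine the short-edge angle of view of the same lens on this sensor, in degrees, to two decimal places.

From the long-edge AOV: f = 24.89 / (2·tan(2.15°)) = 24.89 / 0.07508 ≈ 331.4936 mm.
Short-edge AOV = 2·arctan(18.66 / (2 × 331.4936)) = 2·arctan(0.02815) ≈ 3.2244°.

3.22°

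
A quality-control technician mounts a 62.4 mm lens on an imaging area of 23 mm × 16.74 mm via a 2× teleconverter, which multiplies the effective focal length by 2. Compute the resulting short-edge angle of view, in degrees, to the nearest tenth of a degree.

7.7°

Effective focal length f = 62.4 × 2 = 124.8 mm.
α = 2·arctan(16.74 / (2 × 124.8)) = 2·arctan(0.06707) ≈ 7.6739°.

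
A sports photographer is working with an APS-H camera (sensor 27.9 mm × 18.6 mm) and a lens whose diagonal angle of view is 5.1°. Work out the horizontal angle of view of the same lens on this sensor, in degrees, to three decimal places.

Sensor diagonal = √(27.9² + 18.6²) = √1124.3700 ≈ 33.5316 mm.
From the diagonal AOV: f = 33.5316 / (2·tan(2.55°)) = 33.5316 / 0.08907 ≈ 376.4612 mm.
Horizontal AOV = 2·arctan(27.9 / (2 × 376.4612)) = 2·arctan(0.03706) ≈ 4.2443°.

4.244°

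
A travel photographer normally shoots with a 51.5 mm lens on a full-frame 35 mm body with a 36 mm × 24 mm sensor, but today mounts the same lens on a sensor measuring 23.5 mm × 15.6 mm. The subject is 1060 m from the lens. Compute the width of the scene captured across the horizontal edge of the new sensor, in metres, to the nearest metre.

484 m

The focal length stays 51.5 mm; the relevant sensor dimension is now w = 23.5 mm. Object distance dₒ = 1060 m = 1.06e+06 mm.
Thin-lens field width W = w·(dₒ − f)/f = 23.5 × (1.06e+06 − 51.5)/51.5 ≈ 483665.820 mm = 483.666 m.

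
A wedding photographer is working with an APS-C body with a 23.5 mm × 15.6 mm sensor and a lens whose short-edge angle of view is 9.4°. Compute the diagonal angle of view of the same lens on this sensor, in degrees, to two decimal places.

From the short-edge AOV: f = 15.6 / (2·tan(4.7°)) = 15.6 / 0.16443 ≈ 94.8732 mm.
Sensor diagonal = √(23.5² + 15.6²) = √795.6100 ≈ 28.2066 mm.
Diagonal AOV = 2·arctan(28.2066 / (2 × 94.8732)) = 2·arctan(0.14865) ≈ 16.9106°.

16.91°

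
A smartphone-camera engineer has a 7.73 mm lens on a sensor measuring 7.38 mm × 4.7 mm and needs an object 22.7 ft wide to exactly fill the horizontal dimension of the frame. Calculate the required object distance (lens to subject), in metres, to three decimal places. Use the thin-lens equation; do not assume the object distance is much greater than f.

W: 22.7 ft × 304.8 mm/ft = 6918.96 mm.
Magnification m = w/W = dᵢ/dₒ; combined with 1/f = 1/dₒ + 1/dᵢ this gives dₒ = f·(1 + W/w).
dₒ = 7.73 mm × (1 + 6918.96/7.38) = 7.73 × 938.5284 ≈ 7254.825 mm = 7.25482 m.

7.255 m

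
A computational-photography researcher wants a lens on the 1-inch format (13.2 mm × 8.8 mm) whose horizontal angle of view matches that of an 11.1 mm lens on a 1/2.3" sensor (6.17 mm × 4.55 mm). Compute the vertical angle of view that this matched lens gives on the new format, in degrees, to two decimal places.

Equal horizontal AOV ⇒ f₂ = f₁ · 13.2/6.17 = 11.1 × 2.13938 ≈ 23.7472 mm.
Vertical AOV on the new format = 2·arctan(8.8 / (2 × 23.7472)) = 2·arctan(0.18529) ≈ 20.9940°.

20.99°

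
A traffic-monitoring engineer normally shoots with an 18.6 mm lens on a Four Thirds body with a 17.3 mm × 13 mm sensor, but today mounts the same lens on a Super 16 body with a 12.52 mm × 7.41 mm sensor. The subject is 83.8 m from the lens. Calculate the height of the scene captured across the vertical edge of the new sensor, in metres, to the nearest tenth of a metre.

The focal length stays 18.6 mm; the relevant sensor dimension is now h = 7.41 mm. Object distance dₒ = 83.8 m = 83800 mm.
Thin-lens field height W = h·(dₒ − f)/f = 7.41 × (83800 − 18.6)/18.6 ≈ 33377.429 mm = 33.3774 m.

33.4 m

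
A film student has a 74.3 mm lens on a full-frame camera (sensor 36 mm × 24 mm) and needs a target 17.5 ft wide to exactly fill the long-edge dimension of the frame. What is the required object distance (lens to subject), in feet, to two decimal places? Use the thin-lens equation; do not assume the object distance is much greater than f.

36.36 ft

W: 17.5 ft × 304.8 mm/ft = 5334.00 mm.
Magnification m = w/W = dᵢ/dₒ; combined with 1/f = 1/dₒ + 1/dᵢ this gives dₒ = f·(1 + W/w).
dₒ = 74.3 mm × (1 + 5334/36) = 74.3 × 149.1667 ≈ 11083.083 mm = 11083.083/304.8 ft = 36.3618 ft.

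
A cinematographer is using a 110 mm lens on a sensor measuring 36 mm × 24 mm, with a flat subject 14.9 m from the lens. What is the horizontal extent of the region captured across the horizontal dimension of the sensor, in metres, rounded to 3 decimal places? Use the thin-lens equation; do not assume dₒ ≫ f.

dₒ: 14.9 m = 14900 mm.
Similar triangles through the lens centre give W/dₒ = w/dᵢ; with 1/f = 1/dₒ + 1/dᵢ this gives W = w·(dₒ − f)/f.
W = 36 mm × (14900 − 110) / 110 = 36 × 134.4545 ≈ 4840.364 mm = 4.84036 m.

4.840 m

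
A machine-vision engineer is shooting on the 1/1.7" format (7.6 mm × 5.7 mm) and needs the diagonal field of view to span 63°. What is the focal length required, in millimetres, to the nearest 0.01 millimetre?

Sensor diagonal = √(7.6² + 5.7²) = √90.2500 ≈ 9.5000 mm.
From α = 2·arctan(d/2f) we get f = d / (2·tan(α/2)).
With d = 9.5000 mm and α/2 = 31.5°, tan(α/2) ≈ 0.61280, so f ≈ 9.5000 / 1.22560 ≈ 7.7513 mm.

7.75 mm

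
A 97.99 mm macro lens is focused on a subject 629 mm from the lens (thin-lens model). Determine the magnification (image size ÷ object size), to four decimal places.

Thin lens: 1/f = 1/dₒ + 1/dᵢ → 1/dᵢ = 1/97.99 − 1/629 = 0.0086153 mm⁻¹, so dᵢ ≈ 116.0726 mm.
Magnification m = dᵢ/dₒ = 116.0726/629 ≈ 0.18454.

0.1845×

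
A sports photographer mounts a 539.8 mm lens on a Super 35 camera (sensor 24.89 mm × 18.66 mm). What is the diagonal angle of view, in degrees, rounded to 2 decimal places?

3.30°

Sensor diagonal = √(24.89² + 18.66²) = √967.7077 ≈ 31.1080 mm.
Angle of view α = 2·arctan(d/2f) with d = 31.1080 mm and f = 539.8 mm.
d/2f = 0.02881; arctan(0.02881) ≈ 1.6505°, so α ≈ 3.3010°.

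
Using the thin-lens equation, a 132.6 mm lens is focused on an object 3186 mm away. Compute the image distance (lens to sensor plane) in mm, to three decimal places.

1/dᵢ = 1/f − 1/dₒ = 1/132.6 − 1/3186 = 0.0072276 mm⁻¹.
dᵢ = 1/0.0072276 ≈ 138.3584 mm.

138.358 mm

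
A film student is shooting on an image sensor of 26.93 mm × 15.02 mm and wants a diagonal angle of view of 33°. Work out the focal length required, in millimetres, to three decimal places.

Sensor diagonal = √(26.93² + 15.02²) = √950.8253 ≈ 30.8355 mm.
From α = 2·arctan(d/2f) we get f = d / (2·tan(α/2)).
With d = 30.8355 mm and α/2 = 16.5°, tan(α/2) ≈ 0.29621, so f ≈ 30.8355 / 0.59243 ≈ 52.0494 mm.

52.049 mm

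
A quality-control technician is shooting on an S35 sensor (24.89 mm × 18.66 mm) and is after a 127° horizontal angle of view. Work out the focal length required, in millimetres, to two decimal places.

From α = 2·arctan(w/2f) we get f = w / (2·tan(α/2)).
With w = 24.89 mm and α/2 = 63.5°, tan(α/2) ≈ 2.00569, so f ≈ 24.89 / 4.01138 ≈ 6.2048 mm.

6.20 mm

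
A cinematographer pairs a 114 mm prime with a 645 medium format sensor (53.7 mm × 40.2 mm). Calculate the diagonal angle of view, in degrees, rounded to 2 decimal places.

32.79°

Sensor diagonal = √(53.7² + 40.2²) = √4499.7300 ≈ 67.0800 mm.
Angle of view α = 2·arctan(d/2f) with d = 67.0800 mm and f = 114 mm.
d/2f = 0.29421; arctan(0.29421) ≈ 16.3944°, so α ≈ 32.7889°.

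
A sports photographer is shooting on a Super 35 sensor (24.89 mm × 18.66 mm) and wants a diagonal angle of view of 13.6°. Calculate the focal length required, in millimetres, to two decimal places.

130.44 mm

Sensor diagonal = √(24.89² + 18.66²) = √967.7077 ≈ 31.1080 mm.
From α = 2·arctan(d/2f) we get f = d / (2·tan(α/2)).
With d = 31.1080 mm and α/2 = 6.8°, tan(α/2) ≈ 0.11924, so f ≈ 31.1080 / 0.23849 ≈ 130.4398 mm.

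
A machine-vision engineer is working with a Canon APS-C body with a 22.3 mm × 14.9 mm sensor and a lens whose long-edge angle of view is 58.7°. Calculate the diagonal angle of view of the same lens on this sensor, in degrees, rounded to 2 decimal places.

68.14°

From the long-edge AOV: f = 22.3 / (2·tan(29.35°)) = 22.3 / 1.12464 ≈ 19.8285 mm.
Sensor diagonal = √(22.3² + 14.9²) = √719.3000 ≈ 26.8198 mm.
Diagonal AOV = 2·arctan(26.8198 / (2 × 19.8285)) = 2·arctan(0.67629) ≈ 68.1405°.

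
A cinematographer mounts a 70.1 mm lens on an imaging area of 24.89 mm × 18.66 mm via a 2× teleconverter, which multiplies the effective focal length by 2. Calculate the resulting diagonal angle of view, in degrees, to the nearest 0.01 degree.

Effective focal length f = 70.1 × 2 = 140.2 mm.
Sensor diagonal = √(24.89² + 18.66²) = √967.7077 ≈ 31.1080 mm.
α = 2·arctan(31.108 / (2 × 140.2)) = 2·arctan(0.11094) ≈ 12.6612°.

12.66°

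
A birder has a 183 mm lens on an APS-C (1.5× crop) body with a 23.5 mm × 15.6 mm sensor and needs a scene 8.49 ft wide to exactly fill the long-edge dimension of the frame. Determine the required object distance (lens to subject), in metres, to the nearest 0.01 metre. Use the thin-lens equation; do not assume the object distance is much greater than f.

W: 8.49 ft × 304.8 mm/ft = 2587.75 mm.
Magnification m = w/W = dᵢ/dₒ; combined with 1/f = 1/dₒ + 1/dᵢ this gives dₒ = f·(1 + W/w).
dₒ = 183 mm × (1 + 2587.75/23.5) = 183 × 111.1171 ≈ 20334.430 mm = 20.3344 m.

20.33 m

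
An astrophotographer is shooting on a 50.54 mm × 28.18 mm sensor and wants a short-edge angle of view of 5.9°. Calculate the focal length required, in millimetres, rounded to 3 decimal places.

From α = 2·arctan(h/2f) we get f = h / (2·tan(α/2)).
With h = 28.18 mm and α/2 = 2.95°, tan(α/2) ≈ 0.05153, so f ≈ 28.18 / 0.10307 ≈ 273.4183 mm.

273.418 mm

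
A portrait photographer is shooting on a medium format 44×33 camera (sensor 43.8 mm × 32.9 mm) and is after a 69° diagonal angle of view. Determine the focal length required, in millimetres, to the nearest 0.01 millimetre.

Sensor diagonal = √(43.8² + 32.9²) = √3000.8500 ≈ 54.7800 mm.
From α = 2·arctan(d/2f) we get f = d / (2·tan(α/2)).
With d = 54.7800 mm and α/2 = 34.5°, tan(α/2) ≈ 0.68728, so f ≈ 54.7800 / 1.37456 ≈ 39.8527 mm.

39.85 mm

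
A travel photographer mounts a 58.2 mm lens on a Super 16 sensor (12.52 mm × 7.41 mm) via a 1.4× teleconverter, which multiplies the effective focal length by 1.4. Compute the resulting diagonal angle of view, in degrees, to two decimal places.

10.20°

Effective focal length f = 58.2 × 1.4 = 81.48 mm.
Sensor diagonal = √(12.52² + 7.41²) = √211.6585 ≈ 14.5485 mm.
α = 2·arctan(14.548 / (2 × 81.48)) = 2·arctan(0.08928) ≈ 10.2033°.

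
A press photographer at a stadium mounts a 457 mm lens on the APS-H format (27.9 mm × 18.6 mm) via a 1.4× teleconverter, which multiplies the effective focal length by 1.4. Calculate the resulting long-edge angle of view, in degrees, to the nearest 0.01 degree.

2.50°

Effective focal length f = 457 × 1.4 = 639.8 mm.
α = 2·arctan(27.9 / (2 × 639.8)) = 2·arctan(0.02180) ≈ 2.4981°.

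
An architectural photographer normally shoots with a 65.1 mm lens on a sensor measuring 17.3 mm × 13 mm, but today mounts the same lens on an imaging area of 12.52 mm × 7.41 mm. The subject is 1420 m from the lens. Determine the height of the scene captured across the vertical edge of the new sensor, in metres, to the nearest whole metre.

162 m

The focal length stays 65.1 mm; the relevant sensor dimension is now h = 7.41 mm. Object distance dₒ = 1420 m = 1.42e+06 mm.
Thin-lens field height W = h·(dₒ − f)/f = 7.41 × (1.42e+06 − 65.1)/65.1 ≈ 161623.926 mm = 161.624 m.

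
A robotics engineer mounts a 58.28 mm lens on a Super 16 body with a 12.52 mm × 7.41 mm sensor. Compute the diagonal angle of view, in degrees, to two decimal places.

14.23°

Sensor diagonal = √(12.52² + 7.41²) = √211.6585 ≈ 14.5485 mm.
Angle of view α = 2·arctan(d/2f) with d = 14.5485 mm and f = 58.28 mm.
d/2f = 0.12482; arctan(0.12482) ≈ 7.1146°, so α ≈ 14.2292°.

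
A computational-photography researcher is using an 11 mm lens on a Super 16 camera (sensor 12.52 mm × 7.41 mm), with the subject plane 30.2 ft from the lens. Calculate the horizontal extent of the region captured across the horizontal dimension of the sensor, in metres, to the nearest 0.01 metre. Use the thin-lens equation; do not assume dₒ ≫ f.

dₒ: 30.2 ft × 304.8 mm/ft = 9204.96 mm.
Similar triangles through the lens centre give W/dₒ = w/dᵢ; with 1/f = 1/dₒ + 1/dᵢ this gives W = w·(dₒ − f)/f.
W = 12.52 mm × (9204.96 − 11) / 11 = 12.52 × 835.8145 ≈ 10464.398 mm = 10.4644 m.

10.46 m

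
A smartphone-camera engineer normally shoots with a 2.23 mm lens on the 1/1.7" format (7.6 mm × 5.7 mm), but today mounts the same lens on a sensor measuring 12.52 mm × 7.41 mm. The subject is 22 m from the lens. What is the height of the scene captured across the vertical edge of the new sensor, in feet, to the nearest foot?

240 ft

The focal length stays 2.23 mm; the relevant sensor dimension is now h = 7.41 mm. Object distance dₒ = 22 m = 22000 mm.
Thin-lens field height W = h·(dₒ − f)/f = 7.41 × (22000 − 2.23)/2.23 ≈ 73095.729 mm = 73095.729/304.8 ft = 239.815 ft.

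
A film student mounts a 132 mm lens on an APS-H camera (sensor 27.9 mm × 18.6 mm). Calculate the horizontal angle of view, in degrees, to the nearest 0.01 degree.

12.07°

Angle of view α = 2·arctan(w/2f) with w = 27.9 mm and f = 132 mm.
w/2f = 0.10568; arctan(0.10568) ≈ 6.0327°, so α ≈ 12.0655°.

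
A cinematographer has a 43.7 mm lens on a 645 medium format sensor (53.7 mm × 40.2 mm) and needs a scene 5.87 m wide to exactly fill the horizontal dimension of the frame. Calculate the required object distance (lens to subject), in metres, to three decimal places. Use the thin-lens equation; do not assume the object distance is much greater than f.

4.821 m

W: 5.87 m = 5870 mm.
Magnification m = w/W = dᵢ/dₒ; combined with 1/f = 1/dₒ + 1/dᵢ this gives dₒ = f·(1 + W/w).
dₒ = 43.7 mm × (1 + 5870/53.7) = 43.7 × 110.3110 ≈ 4820.590 mm = 4.82059 m.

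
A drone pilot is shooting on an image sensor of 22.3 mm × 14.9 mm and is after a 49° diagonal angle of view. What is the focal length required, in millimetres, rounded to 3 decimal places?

29.425 mm

Sensor diagonal = √(22.3² + 14.9²) = √719.3000 ≈ 26.8198 mm.
From α = 2·arctan(d/2f) we get f = d / (2·tan(α/2)).
With d = 26.8198 mm and α/2 = 24.5°, tan(α/2) ≈ 0.45573, so f ≈ 26.8198 / 0.91145 ≈ 29.4253 mm.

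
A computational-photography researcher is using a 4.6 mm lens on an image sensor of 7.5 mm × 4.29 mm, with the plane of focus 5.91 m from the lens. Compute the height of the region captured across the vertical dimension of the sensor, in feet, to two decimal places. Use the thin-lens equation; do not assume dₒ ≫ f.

18.07 ft

dₒ: 5.91 m = 5910 mm.
Similar triangles through the lens centre give W/dₒ = h/dᵢ; with 1/f = 1/dₒ + 1/dᵢ this gives W = h·(dₒ − f)/f.
W = 4.29 mm × (5910 − 4.6) / 4.6 = 4.29 × 1283.7826 ≈ 5507.427 mm = 5507.427/304.8 ft = 18.069 ft.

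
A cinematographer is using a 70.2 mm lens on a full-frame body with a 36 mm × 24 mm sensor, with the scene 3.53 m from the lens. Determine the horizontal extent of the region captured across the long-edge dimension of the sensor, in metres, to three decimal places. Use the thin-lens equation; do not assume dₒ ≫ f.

1.774 m

dₒ: 3.53 m = 3530 mm.
Similar triangles through the lens centre give W/dₒ = w/dᵢ; with 1/f = 1/dₒ + 1/dᵢ this gives W = w·(dₒ − f)/f.
W = 36 mm × (3530 − 70.2) / 70.2 = 36 × 49.2849 ≈ 1774.256 mm = 1.77426 m.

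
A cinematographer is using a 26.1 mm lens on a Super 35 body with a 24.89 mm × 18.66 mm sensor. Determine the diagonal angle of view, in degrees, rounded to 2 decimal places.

Sensor diagonal = √(24.89² + 18.66²) = √967.7077 ≈ 31.1080 mm.
Angle of view α = 2·arctan(d/2f) with d = 31.1080 mm and f = 26.1 mm.
d/2f = 0.59594; arctan(0.59594) ≈ 30.7924°, so α ≈ 61.5847°.

61.58°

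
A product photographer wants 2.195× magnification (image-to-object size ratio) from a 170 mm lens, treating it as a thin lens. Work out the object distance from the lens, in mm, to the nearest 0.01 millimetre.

247.45 mm

With m = dᵢ/dₒ and 1/f = 1/dₒ + 1/dᵢ, substituting dᵢ = m·dₒ gives 1/f = (1 + 1/m)/dₒ, hence dₒ = f·(1 + 1/m).
dₒ = 170 × (1 + 1/2.195) = 170 × 1.45558 ≈ 247.449 mm.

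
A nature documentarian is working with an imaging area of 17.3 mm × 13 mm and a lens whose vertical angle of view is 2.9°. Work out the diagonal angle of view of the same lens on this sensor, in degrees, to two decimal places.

From the vertical AOV: f = 13 / (2·tan(1.45°)) = 13 / 0.05063 ≈ 256.7883 mm.
Sensor diagonal = √(17.3² + 13²) = √468.2900 ≈ 21.6400 mm.
Diagonal AOV = 2·arctan(21.6400 / (2 × 256.7883)) = 2·arctan(0.04214) ≈ 4.8256°.

4.83°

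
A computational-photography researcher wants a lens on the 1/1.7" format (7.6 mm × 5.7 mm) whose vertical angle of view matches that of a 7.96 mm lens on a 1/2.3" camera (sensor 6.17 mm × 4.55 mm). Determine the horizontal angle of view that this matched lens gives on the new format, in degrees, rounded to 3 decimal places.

Equal vertical AOV ⇒ f₂ = f₁ · 5.7/4.55 = 7.96 × 1.25275 ≈ 9.9719 mm.
Horizontal AOV on the new format = 2·arctan(7.6 / (2 × 9.9719)) = 2·arctan(0.38107) ≈ 41.7209°.

41.721°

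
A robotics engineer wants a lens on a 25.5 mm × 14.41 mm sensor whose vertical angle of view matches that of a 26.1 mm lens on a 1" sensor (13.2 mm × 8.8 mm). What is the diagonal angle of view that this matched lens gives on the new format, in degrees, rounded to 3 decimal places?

37.829°

Equal vertical AOV ⇒ f₂ = f₁ · 14.41/8.8 = 26.1 × 1.63750 ≈ 42.7387 mm.
Sensor diagonal = √(25.5² + 14.41²) = √857.8981 ≈ 29.2899 mm.
Diagonal AOV on the new format = 2·arctan(29.2899 / (2 × 42.7387)) = 2·arctan(0.34266) ≈ 37.8293°.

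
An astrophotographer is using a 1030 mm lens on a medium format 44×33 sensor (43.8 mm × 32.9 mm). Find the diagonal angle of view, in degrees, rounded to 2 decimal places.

3.05°

Sensor diagonal = √(43.8² + 32.9²) = √3000.8500 ≈ 54.7800 mm.
Angle of view α = 2·arctan(d/2f) with d = 54.7800 mm and f = 1030 mm.
d/2f = 0.02659; arctan(0.02659) ≈ 1.5233°, so α ≈ 3.0465°.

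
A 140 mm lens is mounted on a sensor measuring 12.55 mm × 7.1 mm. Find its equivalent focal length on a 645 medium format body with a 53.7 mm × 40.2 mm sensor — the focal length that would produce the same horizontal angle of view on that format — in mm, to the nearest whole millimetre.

599 mm

Equal angle of view means equal width/f ratio, so f₂ = f₁ · (width₂/width₁) = 140 × 53.7/12.55.
f₂ = 140 × 4.27888 ≈ 599.044 mm.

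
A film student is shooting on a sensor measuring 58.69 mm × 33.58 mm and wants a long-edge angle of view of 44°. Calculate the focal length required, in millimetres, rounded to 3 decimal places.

72.631 mm

From α = 2·arctan(w/2f) we get f = w / (2·tan(α/2)).
With w = 58.69 mm and α/2 = 22°, tan(α/2) ≈ 0.40403, so f ≈ 58.69 / 0.80805 ≈ 72.6314 mm.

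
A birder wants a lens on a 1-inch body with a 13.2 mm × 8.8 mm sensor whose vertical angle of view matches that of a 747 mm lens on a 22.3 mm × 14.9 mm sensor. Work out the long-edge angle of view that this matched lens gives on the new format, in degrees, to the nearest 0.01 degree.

Equal vertical AOV ⇒ f₂ = f₁ · 8.8/14.9 = 747 × 0.59060 ≈ 441.1812 mm.
Long-edge AOV on the new format = 2·arctan(13.2 / (2 × 441.1812)) = 2·arctan(0.01496) ≈ 1.7141°.

1.71°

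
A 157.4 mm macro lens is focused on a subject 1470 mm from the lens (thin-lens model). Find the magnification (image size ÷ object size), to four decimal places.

0.1199×

Thin lens: 1/f = 1/dₒ + 1/dᵢ → 1/dᵢ = 1/157.4 − 1/1470 = 0.0056730 mm⁻¹, so dᵢ ≈ 176.2746 mm.
Magnification m = dᵢ/dₒ = 176.2746/1470 ≈ 0.11991.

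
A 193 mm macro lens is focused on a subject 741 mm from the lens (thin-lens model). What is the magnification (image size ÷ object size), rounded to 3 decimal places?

Thin lens: 1/f = 1/dₒ + 1/dᵢ → 1/dᵢ = 1/193 − 1/741 = 0.0038318 mm⁻¹, so dᵢ ≈ 260.9726 mm.
Magnification m = dᵢ/dₒ = 260.9726/741 ≈ 0.35219.

0.352×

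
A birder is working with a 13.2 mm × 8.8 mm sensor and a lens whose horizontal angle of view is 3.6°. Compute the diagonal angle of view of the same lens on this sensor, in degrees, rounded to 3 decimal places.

4.326°

From the horizontal AOV: f = 13.2 / (2·tan(1.8°)) = 13.2 / 0.06285 ≈ 210.0154 mm.
Sensor diagonal = √(13.2² + 8.8²) = √251.6800 ≈ 15.8644 mm.
Diagonal AOV = 2·arctan(15.8644 / (2 × 210.0154)) = 2·arctan(0.03777) ≈ 4.3260°.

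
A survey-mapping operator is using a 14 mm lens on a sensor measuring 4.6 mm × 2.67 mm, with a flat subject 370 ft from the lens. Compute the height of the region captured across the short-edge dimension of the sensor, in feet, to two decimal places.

70.56 ft

dₒ: 370 ft × 304.8 mm/ft = 112776.00 mm.
Similar triangles through the lens centre give W/dₒ = h/dᵢ; with 1/f = 1/dₒ + 1/dᵢ this gives W = h·(dₒ − f)/f.
W = 2.67 mm × (112776 − 14) / 14 = 2.67 × 8054.4283 ≈ 21505.324 mm = 21505.324/304.8 ft = 70.5555 ft.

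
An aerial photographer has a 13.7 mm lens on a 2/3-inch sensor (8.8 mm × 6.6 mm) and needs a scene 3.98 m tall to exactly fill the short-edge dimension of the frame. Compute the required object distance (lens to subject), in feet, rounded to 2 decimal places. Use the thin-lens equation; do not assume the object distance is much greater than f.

W: 3.98 m = 3980 mm.
Magnification m = h/W = dᵢ/dₒ; combined with 1/f = 1/dₒ + 1/dᵢ this gives dₒ = f·(1 + W/h).
dₒ = 13.7 mm × (1 + 3980/6.6) = 13.7 × 604.0303 ≈ 8275.215 mm = 8275.215/304.8 ft = 27.1497 ft.

27.15 ft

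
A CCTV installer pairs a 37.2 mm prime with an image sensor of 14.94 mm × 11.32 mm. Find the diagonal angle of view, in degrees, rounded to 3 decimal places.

28.281°

Sensor diagonal = √(14.94² + 11.32²) = √351.3460 ≈ 18.7442 mm.
Angle of view α = 2·arctan(d/2f) with d = 18.7442 mm and f = 37.2 mm.
d/2f = 0.25194; arctan(0.25194) ≈ 14.1407°, so α ≈ 28.2815°.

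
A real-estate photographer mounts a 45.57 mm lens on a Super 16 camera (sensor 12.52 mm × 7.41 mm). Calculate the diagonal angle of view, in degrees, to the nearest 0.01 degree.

18.14°

Sensor diagonal = √(12.52² + 7.41²) = √211.6585 ≈ 14.5485 mm.
Angle of view α = 2·arctan(d/2f) with d = 14.5485 mm and f = 45.57 mm.
d/2f = 0.15963; arctan(0.15963) ≈ 9.0695°, so α ≈ 18.1390°.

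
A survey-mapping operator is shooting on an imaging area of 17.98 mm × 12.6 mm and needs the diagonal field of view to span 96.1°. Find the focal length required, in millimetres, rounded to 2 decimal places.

Sensor diagonal = √(17.98² + 12.6²) = √482.0404 ≈ 21.9554 mm.
From α = 2·arctan(d/2f) we get f = d / (2·tan(α/2)).
With d = 21.9554 mm and α/2 = 48.05°, tan(α/2) ≈ 1.11256, so f ≈ 21.9554 / 2.22513 ≈ 9.8670 mm.

9.87 mm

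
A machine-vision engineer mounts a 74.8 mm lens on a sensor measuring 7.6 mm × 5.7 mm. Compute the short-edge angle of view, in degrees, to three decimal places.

4.364°

Angle of view α = 2·arctan(h/2f) with h = 5.7 mm and f = 74.8 mm.
h/2f = 0.03810; arctan(0.03810) ≈ 2.1820°, so α ≈ 4.3640°.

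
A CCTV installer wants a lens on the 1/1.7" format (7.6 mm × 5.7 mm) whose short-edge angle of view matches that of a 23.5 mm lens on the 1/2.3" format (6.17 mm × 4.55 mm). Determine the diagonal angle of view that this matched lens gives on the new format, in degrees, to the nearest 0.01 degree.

18.33°

Equal short-edge AOV ⇒ f₂ = f₁ · 5.7/4.55 = 23.5 × 1.25275 ≈ 29.4396 mm.
Sensor diagonal = √(7.6² + 5.7²) = √90.2500 ≈ 9.5000 mm.
Diagonal AOV on the new format = 2·arctan(9.5000 / (2 × 29.4396)) = 2·arctan(0.16135) ≈ 18.3311°.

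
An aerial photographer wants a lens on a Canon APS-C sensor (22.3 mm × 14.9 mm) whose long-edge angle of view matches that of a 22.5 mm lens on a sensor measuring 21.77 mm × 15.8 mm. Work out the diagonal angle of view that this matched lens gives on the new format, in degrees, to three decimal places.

Equal long-edge AOV ⇒ f₂ = f₁ · 22.3/21.77 = 22.5 × 1.02435 ≈ 23.0478 mm.
Sensor diagonal = √(22.3² + 14.9²) = √719.3000 ≈ 26.8198 mm.
Diagonal AOV on the new format = 2·arctan(26.8198 / (2 × 23.0478)) = 2·arctan(0.58183) ≈ 60.3843°.

60.384°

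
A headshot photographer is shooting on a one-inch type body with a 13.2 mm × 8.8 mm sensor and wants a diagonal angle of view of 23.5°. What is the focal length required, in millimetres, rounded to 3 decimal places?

38.136 mm

Sensor diagonal = √(13.2² + 8.8²) = √251.6800 ≈ 15.8644 mm.
From α = 2·arctan(d/2f) we get f = d / (2·tan(α/2)).
With d = 15.8644 mm and α/2 = 11.75°, tan(α/2) ≈ 0.20800, so f ≈ 15.8644 / 0.41600 ≈ 38.1356 mm.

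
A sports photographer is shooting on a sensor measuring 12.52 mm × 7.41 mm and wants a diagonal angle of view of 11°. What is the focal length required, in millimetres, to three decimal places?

Sensor diagonal = √(12.52² + 7.41²) = √211.6585 ≈ 14.5485 mm.
From α = 2·arctan(d/2f) we get f = d / (2·tan(α/2)).
With d = 14.5485 mm and α/2 = 5.5°, tan(α/2) ≈ 0.09629, so f ≈ 14.5485 / 0.19258 ≈ 75.5459 mm.

75.546 mm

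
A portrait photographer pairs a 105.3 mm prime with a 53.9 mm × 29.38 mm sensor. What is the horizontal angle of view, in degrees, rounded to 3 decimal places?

Angle of view α = 2·arctan(w/2f) with w = 53.9 mm and f = 105.3 mm.
w/2f = 0.25594; arctan(0.25594) ≈ 14.3559°, so α ≈ 28.7117°.

28.712°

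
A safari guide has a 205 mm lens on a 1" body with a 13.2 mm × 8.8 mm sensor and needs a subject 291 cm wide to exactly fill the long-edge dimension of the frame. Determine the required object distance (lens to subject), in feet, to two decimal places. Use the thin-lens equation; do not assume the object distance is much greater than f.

148.94 ft

W: 291 cm = 2910 mm.
Magnification m = w/W = dᵢ/dₒ; combined with 1/f = 1/dₒ + 1/dᵢ this gives dₒ = f·(1 + W/w).
dₒ = 205 mm × (1 + 2910/13.2) = 205 × 221.4545 ≈ 45398.182 mm = 45398.182/304.8 ft = 148.944 ft.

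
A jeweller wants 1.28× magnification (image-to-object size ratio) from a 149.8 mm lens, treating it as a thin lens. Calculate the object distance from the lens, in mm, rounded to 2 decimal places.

266.83 mm

With m = dᵢ/dₒ and 1/f = 1/dₒ + 1/dᵢ, substituting dᵢ = m·dₒ gives 1/f = (1 + 1/m)/dₒ, hence dₒ = f·(1 + 1/m).
dₒ = 149.8 × (1 + 1/1.28) = 149.8 × 1.78125 ≈ 266.831 mm.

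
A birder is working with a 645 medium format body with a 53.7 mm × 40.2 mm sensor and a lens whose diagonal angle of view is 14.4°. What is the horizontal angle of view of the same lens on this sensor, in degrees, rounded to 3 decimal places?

Sensor diagonal = √(53.7² + 40.2²) = √4499.7300 ≈ 67.0800 mm.
From the diagonal AOV: f = 67.0800 / (2·tan(7.2°)) = 67.0800 / 0.25266 ≈ 265.4965 mm.
Horizontal AOV = 2·arctan(53.7 / (2 × 265.4965)) = 2·arctan(0.10113) ≈ 11.5495°.

11.550°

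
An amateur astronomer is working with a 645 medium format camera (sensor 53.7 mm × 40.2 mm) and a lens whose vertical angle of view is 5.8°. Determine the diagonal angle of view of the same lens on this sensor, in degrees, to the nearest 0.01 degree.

9.66°

From the vertical AOV: f = 40.2 / (2·tan(2.9°)) = 40.2 / 0.10132 ≈ 396.7798 mm.
Sensor diagonal = √(53.7² + 40.2²) = √4499.7300 ≈ 67.0800 mm.
Diagonal AOV = 2·arctan(67.0800 / (2 × 396.7798)) = 2·arctan(0.08453) ≈ 9.6635°.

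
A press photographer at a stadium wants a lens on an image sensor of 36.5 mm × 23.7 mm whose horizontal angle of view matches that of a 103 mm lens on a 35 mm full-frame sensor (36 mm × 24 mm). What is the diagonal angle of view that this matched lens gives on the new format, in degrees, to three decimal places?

23.540°

Equal horizontal AOV ⇒ f₂ = f₁ · 36.5/36 = 103 × 1.01389 ≈ 104.4306 mm.
Sensor diagonal = √(36.5² + 23.7²) = √1893.9400 ≈ 43.5194 mm.
Diagonal AOV on the new format = 2·arctan(43.5194 / (2 × 104.4306)) = 2·arctan(0.20837) ≈ 23.5401°.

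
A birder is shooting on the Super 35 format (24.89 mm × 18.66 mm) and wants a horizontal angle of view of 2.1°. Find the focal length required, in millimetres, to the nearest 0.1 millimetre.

From α = 2·arctan(w/2f) we get f = w / (2·tan(α/2)).
With w = 24.89 mm and α/2 = 1.05°, tan(α/2) ≈ 0.01833, so f ≈ 24.89 / 0.03666 ≈ 679.0154 mm.

679.0 mm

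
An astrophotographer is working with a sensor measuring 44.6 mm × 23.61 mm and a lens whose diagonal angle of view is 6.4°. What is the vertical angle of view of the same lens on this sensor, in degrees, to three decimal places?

Sensor diagonal = √(44.6² + 23.61²) = √2546.5921 ≈ 50.4638 mm.
From the diagonal AOV: f = 50.4638 / (2·tan(3.2°)) = 50.4638 / 0.11182 ≈ 451.3053 mm.
Vertical AOV = 2·arctan(23.61 / (2 × 451.3053)) = 2·arctan(0.02616) ≈ 2.9967°.

2.997°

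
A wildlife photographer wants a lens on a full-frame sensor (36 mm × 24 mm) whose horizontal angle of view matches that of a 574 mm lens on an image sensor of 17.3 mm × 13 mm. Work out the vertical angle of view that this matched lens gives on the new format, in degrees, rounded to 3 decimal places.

1.151°

Equal horizontal AOV ⇒ f₂ = f₁ · 36/17.3 = 574 × 2.08092 ≈ 1194.4509 mm.
Vertical AOV on the new format = 2·arctan(24 / (2 × 1194.4509)) = 2·arctan(0.01005) ≈ 1.1512°.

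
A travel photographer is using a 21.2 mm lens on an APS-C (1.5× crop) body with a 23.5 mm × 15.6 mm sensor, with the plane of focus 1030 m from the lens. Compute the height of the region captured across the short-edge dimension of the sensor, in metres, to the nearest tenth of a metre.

dₒ: 1030 m = 1.03e+06 mm.
Similar triangles through the lens centre give W/dₒ = h/dᵢ; with 1/f = 1/dₒ + 1/dᵢ this gives W = h·(dₒ − f)/f.
W = 15.6 mm × (1.03e+06 − 21.2) / 21.2 = 15.6 × 48583.9057 ≈ 757908.928 mm = 757.909 m.

757.9 m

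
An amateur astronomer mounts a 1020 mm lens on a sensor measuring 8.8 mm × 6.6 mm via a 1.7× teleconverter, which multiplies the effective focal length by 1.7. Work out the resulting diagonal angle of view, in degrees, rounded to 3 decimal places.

Effective focal length f = 1020 × 1.7 = 1734 mm.
Sensor diagonal = √(8.8² + 6.6²) = √121.0000 ≈ 11.0000 mm.
α = 2·arctan(11.000 / (2 × 1734)) = 2·arctan(0.00317) ≈ 0.3635°.

0.363°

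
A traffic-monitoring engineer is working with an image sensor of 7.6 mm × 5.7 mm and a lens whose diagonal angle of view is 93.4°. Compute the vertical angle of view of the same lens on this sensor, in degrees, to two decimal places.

64.97°

Sensor diagonal = √(7.6² + 5.7²) = √90.2500 ≈ 9.5000 mm.
From the diagonal AOV: f = 9.5000 / (2·tan(46.7°)) = 9.5000 / 2.12235 ≈ 4.4762 mm.
Vertical AOV = 2·arctan(5.7 / (2 × 4.4762)) = 2·arctan(0.63670) ≈ 64.9702°.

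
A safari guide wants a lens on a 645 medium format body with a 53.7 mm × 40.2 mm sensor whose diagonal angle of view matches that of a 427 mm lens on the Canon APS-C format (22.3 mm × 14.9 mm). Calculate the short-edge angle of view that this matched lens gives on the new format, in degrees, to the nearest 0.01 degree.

Sensor diagonal = √(22.3² + 14.9²) = √719.3000 ≈ 26.8198 mm.
Sensor diagonal = √(53.7² + 40.2²) = √4499.7300 ≈ 67.0800 mm.
Equal diagonal AOV ⇒ f₂ = f₁ · 67.0800/26.8198 = 427 × 2.50114 ≈ 1067.9873 mm.
Short-edge AOV on the new format = 2·arctan(40.2 / (2 × 1067.9873)) = 2·arctan(0.01882) ≈ 2.1564°.

2.16°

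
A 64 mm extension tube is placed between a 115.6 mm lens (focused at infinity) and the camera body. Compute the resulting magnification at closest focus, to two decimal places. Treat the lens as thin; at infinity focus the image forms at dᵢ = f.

0.55×

The tube moves the image plane from f to f + e, so dᵢ = 115.6 + 64 = 179.6 mm. Focus is achieved when 1/f = 1/dₒ + 1/dᵢ, giving dₒ = 1/(1/f − 1/(f+e)).
Magnification m = dᵢ/dₒ = (f+e)·(1/f − 1/(f+e)) = e/f = 64/115.6 ≈ 0.5536.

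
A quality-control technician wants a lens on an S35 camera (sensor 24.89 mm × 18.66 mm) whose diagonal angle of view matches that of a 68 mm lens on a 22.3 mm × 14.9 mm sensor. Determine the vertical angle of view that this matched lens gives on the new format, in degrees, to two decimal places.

Sensor diagonal = √(22.3² + 14.9²) = √719.3000 ≈ 26.8198 mm.
Sensor diagonal = √(24.89² + 18.66²) = √967.7077 ≈ 31.1080 mm.
Equal diagonal AOV ⇒ f₂ = f₁ · 31.1080/26.8198 = 68 × 1.15989 ≈ 78.8726 mm.
Vertical AOV on the new format = 2·arctan(18.66 / (2 × 78.8726)) = 2·arctan(0.11829) ≈ 13.4926°.

13.49°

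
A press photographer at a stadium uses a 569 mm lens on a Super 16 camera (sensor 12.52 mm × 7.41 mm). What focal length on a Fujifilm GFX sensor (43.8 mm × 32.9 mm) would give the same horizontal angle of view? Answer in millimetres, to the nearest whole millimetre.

1991 mm

Equal angle of view means equal width/f ratio, so f₂ = f₁ · (width₂/width₁) = 569 × 43.8/12.52.
f₂ = 569 × 3.49840 ≈ 1990.591 mm.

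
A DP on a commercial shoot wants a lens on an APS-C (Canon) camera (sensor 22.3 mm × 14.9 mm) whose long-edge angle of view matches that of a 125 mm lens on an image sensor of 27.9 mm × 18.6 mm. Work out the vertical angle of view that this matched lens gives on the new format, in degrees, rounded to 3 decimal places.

8.529°

Equal long-edge AOV ⇒ f₂ = f₁ · 22.3/27.9 = 125 × 0.79928 ≈ 99.9104 mm.
Vertical AOV on the new format = 2·arctan(14.9 / (2 × 99.9104)) = 2·arctan(0.07457) ≈ 8.5289°.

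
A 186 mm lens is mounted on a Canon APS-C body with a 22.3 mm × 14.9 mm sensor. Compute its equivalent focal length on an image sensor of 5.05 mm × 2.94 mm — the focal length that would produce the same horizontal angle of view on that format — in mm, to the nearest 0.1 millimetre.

Equal angle of view means equal width/f ratio, so f₂ = f₁ · (width₂/width₁) = 186 × 5.05/22.3.
f₂ = 186 × 0.22646 ≈ 42.121 mm.

42.1 mm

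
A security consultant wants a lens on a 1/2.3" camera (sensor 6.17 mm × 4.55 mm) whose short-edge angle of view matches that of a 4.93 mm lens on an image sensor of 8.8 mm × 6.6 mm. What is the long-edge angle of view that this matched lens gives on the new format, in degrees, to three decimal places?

Equal short-edge AOV ⇒ f₂ = f₁ · 4.55/6.6 = 4.93 × 0.68939 ≈ 3.3987 mm.
Long-edge AOV on the new format = 2·arctan(6.17 / (2 × 3.3987)) = 2·arctan(0.90770) ≈ 84.4598°.

84.460°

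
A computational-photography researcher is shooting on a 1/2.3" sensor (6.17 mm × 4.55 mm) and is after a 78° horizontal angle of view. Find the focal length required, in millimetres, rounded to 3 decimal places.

From α = 2·arctan(w/2f) we get f = w / (2·tan(α/2)).
With w = 6.17 mm and α/2 = 39°, tan(α/2) ≈ 0.80978, so f ≈ 6.17 / 1.61957 ≈ 3.8097 mm.

3.810 mm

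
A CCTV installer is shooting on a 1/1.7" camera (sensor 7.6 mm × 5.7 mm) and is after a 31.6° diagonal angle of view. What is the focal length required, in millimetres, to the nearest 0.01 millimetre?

16.79 mm

Sensor diagonal = √(7.6² + 5.7²) = √90.2500 ≈ 9.5000 mm.
From α = 2·arctan(d/2f) we get f = d / (2·tan(α/2)).
With d = 9.5000 mm and α/2 = 15.8°, tan(α/2) ≈ 0.28297, so f ≈ 9.5000 / 0.56594 ≈ 16.7861 mm.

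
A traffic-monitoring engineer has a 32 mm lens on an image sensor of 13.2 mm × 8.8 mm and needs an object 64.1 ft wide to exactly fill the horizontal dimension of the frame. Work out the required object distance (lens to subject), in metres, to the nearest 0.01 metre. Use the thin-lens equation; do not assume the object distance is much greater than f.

47.40 m

W: 64.1 ft × 304.8 mm/ft = 19537.68 mm.
Magnification m = w/W = dᵢ/dₒ; combined with 1/f = 1/dₒ + 1/dᵢ this gives dₒ = f·(1 + W/w).
dₒ = 32 mm × (1 + 19537.7/13.2) = 32 × 1481.1272 ≈ 47396.071 mm = 47.3961 m.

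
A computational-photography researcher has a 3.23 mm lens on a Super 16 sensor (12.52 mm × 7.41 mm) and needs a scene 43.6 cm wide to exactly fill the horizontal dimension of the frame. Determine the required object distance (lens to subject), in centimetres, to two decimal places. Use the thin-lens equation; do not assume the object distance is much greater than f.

W: 43.6 cm = 436 mm.
Magnification m = w/W = dᵢ/dₒ; combined with 1/f = 1/dₒ + 1/dᵢ this gives dₒ = f·(1 + W/w).
dₒ = 3.23 mm × (1 + 436/12.52) = 3.23 × 35.8243 ≈ 115.712 mm = 11.5712 cm.

11.57 cm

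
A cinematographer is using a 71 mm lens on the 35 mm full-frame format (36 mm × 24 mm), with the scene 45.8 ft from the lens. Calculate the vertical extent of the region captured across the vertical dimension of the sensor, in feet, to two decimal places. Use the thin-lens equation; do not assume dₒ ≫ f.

dₒ: 45.8 ft × 304.8 mm/ft = 13959.84 mm.
Similar triangles through the lens centre give W/dₒ = h/dᵢ; with 1/f = 1/dₒ + 1/dᵢ this gives W = h·(dₒ − f)/f.
W = 24 mm × (13959.8 − 71) / 71 = 24 × 195.6175 ≈ 4694.819 mm = 4694.819/304.8 ft = 15.4029 ft.

15.40 ft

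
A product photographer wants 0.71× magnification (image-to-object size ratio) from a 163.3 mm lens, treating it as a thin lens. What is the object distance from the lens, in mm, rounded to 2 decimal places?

393.30 mm

With m = dᵢ/dₒ and 1/f = 1/dₒ + 1/dᵢ, substituting dᵢ = m·dₒ gives 1/f = (1 + 1/m)/dₒ, hence dₒ = f·(1 + 1/m).
dₒ = 163.3 × (1 + 1/0.71) = 163.3 × 2.40845 ≈ 393.300 mm.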